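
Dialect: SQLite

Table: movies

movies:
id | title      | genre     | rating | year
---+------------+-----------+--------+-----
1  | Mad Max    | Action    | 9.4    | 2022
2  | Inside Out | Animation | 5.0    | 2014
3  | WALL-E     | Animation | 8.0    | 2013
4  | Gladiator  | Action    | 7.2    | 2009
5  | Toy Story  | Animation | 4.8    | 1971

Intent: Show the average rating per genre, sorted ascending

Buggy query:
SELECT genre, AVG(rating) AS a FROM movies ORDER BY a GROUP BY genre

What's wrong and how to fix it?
Bug: ORDER BY appears before GROUP BY; SQL clause order requires GROUP BY first

Fix: Reorder: SELECT … FROM … GROUP BY … ORDER BY …

Corrected query:
SELECT genre, AVG(rating) AS a FROM movies GROUP BY genre ORDER BY a

Result:
genre     | a       
----------+---------
Animation | 5.933333
Action    | 8.3     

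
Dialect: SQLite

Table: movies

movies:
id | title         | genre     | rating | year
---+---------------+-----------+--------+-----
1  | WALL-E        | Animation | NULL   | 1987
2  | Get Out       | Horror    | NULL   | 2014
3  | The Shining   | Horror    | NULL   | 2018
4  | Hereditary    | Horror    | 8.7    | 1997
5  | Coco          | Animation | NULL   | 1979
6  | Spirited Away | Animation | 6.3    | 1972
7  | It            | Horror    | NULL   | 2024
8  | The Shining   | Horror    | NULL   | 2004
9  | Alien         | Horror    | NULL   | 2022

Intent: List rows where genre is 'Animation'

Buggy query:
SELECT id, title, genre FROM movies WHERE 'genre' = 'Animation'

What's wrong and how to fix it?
Bug: 'genre' in single quotes is a string literal, not the column; the comparison is literal-vs-literal and never true

Fix: Reference the column as genre without single quotes

Corrected query:
SELECT id, title, genre FROM movies WHERE genre = 'Animation'

Result:
id | title         | genre    
---+---------------+----------
1  | WALL-E        | Animation
5  | Coco          | Animation
6  | Spirited Away | Animation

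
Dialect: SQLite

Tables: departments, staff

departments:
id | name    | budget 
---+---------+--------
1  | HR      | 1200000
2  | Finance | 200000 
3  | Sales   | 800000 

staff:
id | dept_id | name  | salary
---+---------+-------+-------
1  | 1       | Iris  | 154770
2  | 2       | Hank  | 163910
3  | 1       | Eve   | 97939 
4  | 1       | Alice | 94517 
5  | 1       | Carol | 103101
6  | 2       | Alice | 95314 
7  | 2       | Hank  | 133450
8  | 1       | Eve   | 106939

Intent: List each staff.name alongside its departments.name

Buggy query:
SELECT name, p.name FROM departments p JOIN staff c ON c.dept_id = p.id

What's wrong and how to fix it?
Bug: Both tables have a 'name' column; the unqualified reference is ambiguous

Fix: Prefix ambiguous columns with the table alias

Corrected query:
SELECT c.name, p.name FROM departments p JOIN staff c ON c.dept_id = p.id

Result:
name  | name   
------+--------
Iris  | HR     
Hank  | Finance
Eve   | HR     
Alice | HR     
Carol | HR     
Alice | Finance
Hank  | Finance
Eve   | HR     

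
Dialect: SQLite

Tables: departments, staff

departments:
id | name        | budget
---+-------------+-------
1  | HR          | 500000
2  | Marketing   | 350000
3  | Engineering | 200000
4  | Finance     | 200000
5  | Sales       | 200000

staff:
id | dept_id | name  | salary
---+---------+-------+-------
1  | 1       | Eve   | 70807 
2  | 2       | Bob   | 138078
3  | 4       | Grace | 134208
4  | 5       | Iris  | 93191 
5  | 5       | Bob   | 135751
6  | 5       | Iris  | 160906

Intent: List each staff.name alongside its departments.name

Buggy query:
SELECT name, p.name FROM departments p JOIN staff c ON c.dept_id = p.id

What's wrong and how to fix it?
Bug: 'name' exists in both joined tables, so the database can't tell which one is meant

Fix: Qualify the column with its table alias (c.name)

Corrected query:
SELECT c.name, p.name FROM departments p JOIN staff c ON c.dept_id = p.id

Result:
name  | name     
------+----------
Eve   | HR       
Bob   | Marketing
Grace | Finance  
Iris  | Sales    
Bob   | Sales    
Iris  | Sales    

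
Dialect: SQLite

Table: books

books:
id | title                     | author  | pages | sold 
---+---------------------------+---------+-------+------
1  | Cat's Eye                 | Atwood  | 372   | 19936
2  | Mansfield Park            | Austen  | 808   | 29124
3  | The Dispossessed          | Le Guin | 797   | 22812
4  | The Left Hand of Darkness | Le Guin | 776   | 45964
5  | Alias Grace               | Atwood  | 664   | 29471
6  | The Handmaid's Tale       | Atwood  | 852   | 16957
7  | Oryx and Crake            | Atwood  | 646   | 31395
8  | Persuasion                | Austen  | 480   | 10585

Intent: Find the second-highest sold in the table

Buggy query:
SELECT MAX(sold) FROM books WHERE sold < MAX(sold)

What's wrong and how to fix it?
Bug: The inner MAX is an aggregate inside WHERE, which is not allowed

Fix: Put the inner MAX in a scalar subquery

Corrected query:
SELECT MAX(sold) FROM books WHERE sold < (SELECT MAX(sold) FROM books)

Result:
MAX(sold)
---------
31395    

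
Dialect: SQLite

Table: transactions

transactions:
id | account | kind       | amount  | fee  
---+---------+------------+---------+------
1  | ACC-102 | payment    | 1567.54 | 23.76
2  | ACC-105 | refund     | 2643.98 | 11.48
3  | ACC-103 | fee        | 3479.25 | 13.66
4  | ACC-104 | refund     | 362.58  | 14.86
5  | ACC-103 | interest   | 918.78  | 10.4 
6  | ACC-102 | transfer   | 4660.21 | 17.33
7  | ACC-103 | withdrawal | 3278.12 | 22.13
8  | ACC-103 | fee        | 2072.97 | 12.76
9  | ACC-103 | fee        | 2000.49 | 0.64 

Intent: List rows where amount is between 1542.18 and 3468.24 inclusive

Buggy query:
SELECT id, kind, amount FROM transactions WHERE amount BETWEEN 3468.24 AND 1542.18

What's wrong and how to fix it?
Bug: The bounds are reversed; BETWEEN a AND b requires a <= b to match anything

Fix: Write BETWEEN 1542.18 AND 3468.24

Corrected query:
SELECT id, kind, amount FROM transactions WHERE amount BETWEEN 1542.18 AND 3468.24

Result:
id | kind       | amount 
---+------------+--------
1  | payment    | 1567.54
2  | refund     | 2643.98
7  | withdrawal | 3278.12
8  | fee        | 2072.97
9  | fee        | 2000.49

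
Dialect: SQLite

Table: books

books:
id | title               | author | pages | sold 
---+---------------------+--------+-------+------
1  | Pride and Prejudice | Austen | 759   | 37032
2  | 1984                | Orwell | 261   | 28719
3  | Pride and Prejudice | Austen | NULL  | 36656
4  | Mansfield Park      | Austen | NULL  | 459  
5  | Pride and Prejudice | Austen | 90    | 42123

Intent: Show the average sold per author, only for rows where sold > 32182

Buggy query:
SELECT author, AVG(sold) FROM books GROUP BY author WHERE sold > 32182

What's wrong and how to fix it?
Bug: Row-level WHERE must come before GROUP BY in the clause order

Fix: Place WHERE between FROM and GROUP BY

Corrected query:
SELECT author, AVG(sold) FROM books WHERE sold > 32182 GROUP BY author

Result:
author | AVG(sold)   
-------+-------------
Austen | 38603.666667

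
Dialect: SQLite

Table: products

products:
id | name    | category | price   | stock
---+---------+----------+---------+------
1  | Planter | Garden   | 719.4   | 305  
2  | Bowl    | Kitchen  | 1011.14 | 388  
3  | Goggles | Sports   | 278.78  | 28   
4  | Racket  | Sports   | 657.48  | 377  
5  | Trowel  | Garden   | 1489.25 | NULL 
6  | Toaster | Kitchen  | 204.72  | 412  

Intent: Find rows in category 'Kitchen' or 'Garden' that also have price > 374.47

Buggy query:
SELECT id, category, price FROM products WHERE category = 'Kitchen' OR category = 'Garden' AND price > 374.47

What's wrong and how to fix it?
Bug: Without parentheses, AND is evaluated before OR, so the price filter only applies to the 'Garden' branch

Fix: Add parentheses around the OR so the AND applies to both alternatives

Corrected query:
SELECT id, category, price FROM products WHERE (category = 'Kitchen' OR category = 'Garden') AND price > 374.47

Result:
id | category | price  
---+----------+--------
1  | Garden   | 719.4  
2  | Kitchen  | 1011.14
5  | Garden   | 1489.25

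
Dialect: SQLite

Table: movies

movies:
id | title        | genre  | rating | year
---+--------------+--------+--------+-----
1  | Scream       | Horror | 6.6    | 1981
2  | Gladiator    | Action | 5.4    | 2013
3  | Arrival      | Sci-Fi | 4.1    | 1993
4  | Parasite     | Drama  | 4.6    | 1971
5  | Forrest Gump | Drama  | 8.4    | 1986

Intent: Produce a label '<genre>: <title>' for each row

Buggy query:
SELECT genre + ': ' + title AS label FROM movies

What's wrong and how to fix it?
Bug: SQLite uses || for string concatenation; + coerces text to numbers (yielding 0)

Fix: Use the || operator for string concatenation

Corrected query:
SELECT genre || ': ' || title AS label FROM movies

Result:
label              
-------------------
Horror: Scream     
Action: Gladiator  
Sci-Fi: Arrival    
Drama: Parasite    
Drama: Forrest Gump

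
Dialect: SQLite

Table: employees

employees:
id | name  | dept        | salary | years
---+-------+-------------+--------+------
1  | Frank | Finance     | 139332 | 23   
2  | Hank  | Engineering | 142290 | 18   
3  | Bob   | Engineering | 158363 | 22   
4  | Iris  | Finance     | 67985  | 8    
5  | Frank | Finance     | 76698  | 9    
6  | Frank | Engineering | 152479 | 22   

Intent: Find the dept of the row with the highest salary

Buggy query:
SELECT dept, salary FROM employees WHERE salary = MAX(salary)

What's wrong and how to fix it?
Bug: MAX(salary) is an aggregate and cannot be used directly in WHERE

Fix: Wrap MAX in a scalar subquery so WHERE compares against a single value

Corrected query:
SELECT dept, salary FROM employees WHERE salary = (SELECT MAX(salary) FROM employees)

Result:
dept        | salary
------------+-------
Engineering | 158363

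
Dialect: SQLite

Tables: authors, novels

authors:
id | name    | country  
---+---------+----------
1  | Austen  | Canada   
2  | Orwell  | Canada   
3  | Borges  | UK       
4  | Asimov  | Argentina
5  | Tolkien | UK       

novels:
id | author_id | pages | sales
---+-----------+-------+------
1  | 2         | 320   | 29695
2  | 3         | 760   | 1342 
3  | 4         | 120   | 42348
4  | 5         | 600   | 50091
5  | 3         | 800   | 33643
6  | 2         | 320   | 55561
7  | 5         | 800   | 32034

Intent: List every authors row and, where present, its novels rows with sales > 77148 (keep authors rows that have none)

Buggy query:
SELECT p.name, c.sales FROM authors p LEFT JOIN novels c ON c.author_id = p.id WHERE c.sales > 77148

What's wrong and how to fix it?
Bug: A WHERE condition on the right-hand table after LEFT JOIN drops unmatched parents

Fix: Move the right-table condition into the ON clause so unmatched parents are kept

Corrected query:
SELECT p.name, c.sales FROM authors p LEFT JOIN novels c ON c.author_id = p.id AND c.sales > 77148

Result:
name    | sales
--------+------
Austen  | NULL 
Orwell  | NULL 
Borges  | NULL 
Asimov  | NULL 
Tolkien | NULL 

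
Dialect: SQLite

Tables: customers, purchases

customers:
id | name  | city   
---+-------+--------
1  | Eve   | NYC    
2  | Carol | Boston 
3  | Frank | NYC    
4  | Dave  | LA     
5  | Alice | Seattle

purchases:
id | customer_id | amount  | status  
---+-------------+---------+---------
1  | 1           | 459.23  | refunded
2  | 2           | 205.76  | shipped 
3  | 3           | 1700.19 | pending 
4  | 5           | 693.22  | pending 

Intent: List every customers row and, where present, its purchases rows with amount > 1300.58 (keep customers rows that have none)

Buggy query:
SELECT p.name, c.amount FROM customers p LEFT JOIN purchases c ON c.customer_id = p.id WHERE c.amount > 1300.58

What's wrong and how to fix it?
Bug: A WHERE condition on the right-hand table after LEFT JOIN drops unmatched parents

Fix: Put 'c.amount > 1300.58' in the JOIN's ON clause instead of WHERE

Corrected query:
SELECT p.name, c.amount FROM customers p LEFT JOIN purchases c ON c.customer_id = p.id AND c.amount > 1300.58

Result:
name  | amount 
------+--------
Eve   | NULL   
Carol | NULL   
Frank | 1700.19
Dave  | NULL   
Alice | NULL   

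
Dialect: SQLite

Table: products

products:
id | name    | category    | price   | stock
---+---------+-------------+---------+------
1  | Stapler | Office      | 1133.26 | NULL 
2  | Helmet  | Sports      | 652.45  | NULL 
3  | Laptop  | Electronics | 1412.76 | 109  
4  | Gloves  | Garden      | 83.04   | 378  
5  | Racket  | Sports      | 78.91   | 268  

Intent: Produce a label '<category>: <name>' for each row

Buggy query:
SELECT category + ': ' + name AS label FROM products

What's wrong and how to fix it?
Bug: '+' is numeric addition; on text columns SQLite converts them to 0 instead of concatenating

Fix: Replace + with || to concatenate text

Corrected query:
SELECT category || ': ' || name AS label FROM products

Result:
label              
-------------------
Office: Stapler    
Sports: Helmet     
Electronics: Laptop
Garden: Gloves     
Sports: Racket     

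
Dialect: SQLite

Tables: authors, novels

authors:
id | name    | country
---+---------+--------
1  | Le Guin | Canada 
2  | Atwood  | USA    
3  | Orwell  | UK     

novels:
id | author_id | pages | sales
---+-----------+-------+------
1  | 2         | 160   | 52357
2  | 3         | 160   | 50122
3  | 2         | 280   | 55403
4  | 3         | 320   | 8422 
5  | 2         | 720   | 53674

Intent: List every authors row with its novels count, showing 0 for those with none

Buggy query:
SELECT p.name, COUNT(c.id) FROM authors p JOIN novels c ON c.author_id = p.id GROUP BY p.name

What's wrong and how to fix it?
Bug: INNER JOIN drops authors rows that have no matching novels rows

Fix: Switch to LEFT JOIN to retain unmatched parent rows

Corrected query:
SELECT p.name, COUNT(c.id) FROM authors p LEFT JOIN novels c ON c.author_id = p.id GROUP BY p.name

Result:
name    | COUNT(c.id)
--------+------------
Atwood  | 3          
Le Guin | 0          
Orwell  | 2          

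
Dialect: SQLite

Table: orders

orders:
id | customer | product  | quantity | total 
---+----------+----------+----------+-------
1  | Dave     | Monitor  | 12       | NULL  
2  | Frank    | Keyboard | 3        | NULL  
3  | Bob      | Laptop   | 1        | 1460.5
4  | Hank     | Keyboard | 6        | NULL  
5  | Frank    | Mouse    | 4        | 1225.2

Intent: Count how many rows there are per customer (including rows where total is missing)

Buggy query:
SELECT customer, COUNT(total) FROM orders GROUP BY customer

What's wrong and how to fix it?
Bug: COUNT(column) counts non-NULL values only; rows with NULL total aren't counted

Fix: Replace COUNT(total) with COUNT(*)

Corrected query:
SELECT customer, COUNT(*) FROM orders GROUP BY customer

Result:
customer | COUNT(*)
---------+---------
Bob      | 1       
Dave     | 1       
Frank    | 2       
Hank     | 1       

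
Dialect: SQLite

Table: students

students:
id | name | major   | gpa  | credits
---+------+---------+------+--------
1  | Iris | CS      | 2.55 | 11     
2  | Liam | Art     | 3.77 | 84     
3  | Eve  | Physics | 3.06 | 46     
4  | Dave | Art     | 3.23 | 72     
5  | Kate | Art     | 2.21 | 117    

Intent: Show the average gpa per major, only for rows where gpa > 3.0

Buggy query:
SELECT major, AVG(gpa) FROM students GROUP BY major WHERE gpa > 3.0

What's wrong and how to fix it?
Bug: Row-level WHERE must come before GROUP BY in the clause order

Fix: Move the WHERE clause before GROUP BY

Corrected query:
SELECT major, AVG(gpa) FROM students WHERE gpa > 3.0 GROUP BY major

Result:
major   | AVG(gpa)
--------+---------
Art     | 3.5     
Physics | 3.06    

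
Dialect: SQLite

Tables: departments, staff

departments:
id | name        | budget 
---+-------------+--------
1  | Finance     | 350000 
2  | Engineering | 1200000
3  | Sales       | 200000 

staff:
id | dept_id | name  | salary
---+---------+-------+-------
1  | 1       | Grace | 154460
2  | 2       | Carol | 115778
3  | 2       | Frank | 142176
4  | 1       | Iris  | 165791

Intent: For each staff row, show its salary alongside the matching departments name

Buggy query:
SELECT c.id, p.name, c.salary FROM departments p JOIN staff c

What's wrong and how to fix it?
Bug: JOIN with no ON clause produces a cartesian product; every staff row pairs with every departments row

Fix: Add ON c.dept_id = p.id to the JOIN

Corrected query:
SELECT c.id, p.name, c.salary FROM departments p JOIN staff c ON c.dept_id = p.id

Result:
id | name        | salary
---+-------------+-------
1  | Finance     | 154460
2  | Engineering | 115778
3  | Engineering | 142176
4  | Finance     | 165791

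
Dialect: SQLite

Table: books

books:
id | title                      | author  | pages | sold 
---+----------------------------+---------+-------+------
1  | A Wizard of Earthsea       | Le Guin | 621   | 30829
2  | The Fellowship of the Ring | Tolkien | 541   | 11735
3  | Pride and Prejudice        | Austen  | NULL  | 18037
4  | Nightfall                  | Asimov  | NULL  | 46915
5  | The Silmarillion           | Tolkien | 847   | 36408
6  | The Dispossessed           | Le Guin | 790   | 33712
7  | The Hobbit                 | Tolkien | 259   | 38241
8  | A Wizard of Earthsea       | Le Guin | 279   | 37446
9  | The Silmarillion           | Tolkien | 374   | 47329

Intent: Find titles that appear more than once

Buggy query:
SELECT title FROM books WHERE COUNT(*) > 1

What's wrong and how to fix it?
Bug: COUNT(*) is an aggregate and cannot be used in WHERE

Fix: Group first, then use HAVING for the count condition

Corrected query:
SELECT title FROM books GROUP BY title HAVING COUNT(*) > 1

Result:
title               
--------------------
A Wizard of Earthsea
The Silmarillion    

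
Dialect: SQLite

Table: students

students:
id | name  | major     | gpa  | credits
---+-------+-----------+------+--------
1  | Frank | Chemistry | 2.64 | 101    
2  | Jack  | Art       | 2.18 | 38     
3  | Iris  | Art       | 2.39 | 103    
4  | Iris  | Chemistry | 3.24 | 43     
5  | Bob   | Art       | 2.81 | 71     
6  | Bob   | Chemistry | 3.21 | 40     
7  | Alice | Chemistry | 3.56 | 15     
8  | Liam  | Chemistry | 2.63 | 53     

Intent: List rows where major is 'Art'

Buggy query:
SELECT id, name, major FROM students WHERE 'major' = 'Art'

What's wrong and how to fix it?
Bug: Single quotes denote string literals in SQL; the column name is being compared as a constant string

Fix: Reference the column as major without single quotes

Corrected query:
SELECT id, name, major FROM students WHERE major = 'Art'

Result:
id | name | major
---+------+------
2  | Jack | Art  
3  | Iris | Art  
5  | Bob  | Art  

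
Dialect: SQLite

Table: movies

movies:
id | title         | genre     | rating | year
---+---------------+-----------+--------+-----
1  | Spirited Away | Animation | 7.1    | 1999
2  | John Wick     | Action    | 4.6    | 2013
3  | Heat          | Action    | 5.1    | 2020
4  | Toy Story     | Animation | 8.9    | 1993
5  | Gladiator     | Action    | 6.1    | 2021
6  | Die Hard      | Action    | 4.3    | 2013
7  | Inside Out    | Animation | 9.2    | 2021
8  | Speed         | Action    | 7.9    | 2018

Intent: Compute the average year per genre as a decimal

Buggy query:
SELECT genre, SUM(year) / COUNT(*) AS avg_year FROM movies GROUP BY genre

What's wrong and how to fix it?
Bug: SUM(year) and COUNT(*) are both integers; the division truncates the fractional part

Fix: Cast one side to REAL so the division keeps the fractional part

Corrected query:
SELECT genre, SUM(year) * 1.0 / COUNT(*) AS avg_year FROM movies GROUP BY genre

Result:
genre     | avg_year   
----------+------------
Action    | 2017       
Animation | 2004.333333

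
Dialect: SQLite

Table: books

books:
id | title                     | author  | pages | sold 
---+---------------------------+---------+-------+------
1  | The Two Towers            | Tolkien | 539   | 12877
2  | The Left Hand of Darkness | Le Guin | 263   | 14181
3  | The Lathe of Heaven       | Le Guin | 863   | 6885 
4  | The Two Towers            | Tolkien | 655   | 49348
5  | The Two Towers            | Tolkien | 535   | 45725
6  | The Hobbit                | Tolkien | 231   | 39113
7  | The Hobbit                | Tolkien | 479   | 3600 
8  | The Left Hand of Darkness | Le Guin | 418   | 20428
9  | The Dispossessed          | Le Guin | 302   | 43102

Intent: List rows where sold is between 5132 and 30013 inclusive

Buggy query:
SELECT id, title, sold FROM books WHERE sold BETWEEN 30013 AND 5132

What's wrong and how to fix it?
Bug: BETWEEN expects the lower bound first; with 30013 AND 5132 the range is empty

Fix: Write BETWEEN 5132 AND 30013

Corrected query:
SELECT id, title, sold FROM books WHERE sold BETWEEN 5132 AND 30013

Result:
id | title                     | sold 
---+---------------------------+------
1  | The Two Towers            | 12877
2  | The Left Hand of Darkness | 14181
3  | The Lathe of Heaven       | 6885 
8  | The Left Hand of Darkness | 20428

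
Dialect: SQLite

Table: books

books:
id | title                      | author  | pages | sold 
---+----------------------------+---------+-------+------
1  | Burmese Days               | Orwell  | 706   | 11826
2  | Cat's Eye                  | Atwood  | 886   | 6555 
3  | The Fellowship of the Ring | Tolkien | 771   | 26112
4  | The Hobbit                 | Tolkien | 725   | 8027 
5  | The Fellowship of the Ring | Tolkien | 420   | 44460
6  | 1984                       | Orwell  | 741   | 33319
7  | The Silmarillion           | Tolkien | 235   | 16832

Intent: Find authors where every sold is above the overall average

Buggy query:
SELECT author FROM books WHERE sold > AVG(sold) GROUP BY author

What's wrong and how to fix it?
Bug: AVG() is an aggregate; it can't sit directly in WHERE

Fix: Use a subquery for AVG and a HAVING MIN(...) filter so the condition holds for every row in the group

Corrected query:
SELECT author FROM books GROUP BY author HAVING MIN(sold) > (SELECT AVG(sold) FROM books)

Result:
(no rows)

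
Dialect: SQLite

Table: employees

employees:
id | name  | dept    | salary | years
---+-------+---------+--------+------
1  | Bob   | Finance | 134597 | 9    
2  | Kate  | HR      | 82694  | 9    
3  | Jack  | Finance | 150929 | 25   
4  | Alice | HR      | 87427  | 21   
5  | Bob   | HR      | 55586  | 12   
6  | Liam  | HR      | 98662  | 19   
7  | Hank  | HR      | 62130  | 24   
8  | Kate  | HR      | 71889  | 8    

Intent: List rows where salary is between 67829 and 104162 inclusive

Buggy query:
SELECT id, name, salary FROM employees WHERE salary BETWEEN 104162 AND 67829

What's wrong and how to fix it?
Bug: The bounds are reversed; BETWEEN a AND b requires a <= b to match anything

Fix: Swap the bounds so the smaller value comes first

Corrected query:
SELECT id, name, salary FROM employees WHERE salary BETWEEN 67829 AND 104162

Result:
id | name  | salary
---+-------+-------
2  | Kate  | 82694 
4  | Alice | 87427 
6  | Liam  | 98662 
8  | Kate  | 71889 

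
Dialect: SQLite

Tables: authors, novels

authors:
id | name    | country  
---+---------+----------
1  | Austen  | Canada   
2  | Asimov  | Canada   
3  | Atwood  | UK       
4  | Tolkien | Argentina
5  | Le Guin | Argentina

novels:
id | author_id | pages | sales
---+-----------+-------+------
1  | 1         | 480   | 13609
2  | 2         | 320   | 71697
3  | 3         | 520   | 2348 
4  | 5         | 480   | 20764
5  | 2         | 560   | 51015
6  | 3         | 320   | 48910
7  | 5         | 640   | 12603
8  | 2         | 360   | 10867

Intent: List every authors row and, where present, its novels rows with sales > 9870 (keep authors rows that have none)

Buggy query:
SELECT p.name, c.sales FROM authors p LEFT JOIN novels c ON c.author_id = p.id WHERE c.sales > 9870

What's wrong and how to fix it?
Bug: A WHERE condition on the right-hand table after LEFT JOIN drops unmatched parents

Fix: Move the right-table condition into the ON clause so unmatched parents are kept

Corrected query:
SELECT p.name, c.sales FROM authors p LEFT JOIN novels c ON c.author_id = p.id AND c.sales > 9870

Result:
name    | sales
--------+------
Austen  | 13609
Asimov  | 10867
Asimov  | 51015
Asimov  | 71697
Atwood  | 48910
Tolkien | NULL 
Le Guin | 12603
Le Guin | 20764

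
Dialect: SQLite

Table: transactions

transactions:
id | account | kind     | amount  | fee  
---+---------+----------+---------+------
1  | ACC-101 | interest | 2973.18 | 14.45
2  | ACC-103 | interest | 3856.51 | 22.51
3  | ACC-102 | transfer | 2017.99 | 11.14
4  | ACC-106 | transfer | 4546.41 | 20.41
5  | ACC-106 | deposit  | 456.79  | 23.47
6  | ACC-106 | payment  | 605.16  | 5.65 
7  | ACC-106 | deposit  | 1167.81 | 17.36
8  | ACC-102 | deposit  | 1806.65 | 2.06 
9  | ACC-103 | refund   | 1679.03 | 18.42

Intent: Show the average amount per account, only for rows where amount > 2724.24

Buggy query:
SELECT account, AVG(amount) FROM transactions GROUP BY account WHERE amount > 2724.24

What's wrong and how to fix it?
Bug: WHERE cannot follow GROUP BY

Fix: Place WHERE between FROM and GROUP BY

Corrected query:
SELECT account, AVG(amount) FROM transactions WHERE amount > 2724.24 GROUP BY account

Result:
account | AVG(amount)
--------+------------
ACC-101 | 2973.18    
ACC-103 | 3856.51    
ACC-106 | 4546.41    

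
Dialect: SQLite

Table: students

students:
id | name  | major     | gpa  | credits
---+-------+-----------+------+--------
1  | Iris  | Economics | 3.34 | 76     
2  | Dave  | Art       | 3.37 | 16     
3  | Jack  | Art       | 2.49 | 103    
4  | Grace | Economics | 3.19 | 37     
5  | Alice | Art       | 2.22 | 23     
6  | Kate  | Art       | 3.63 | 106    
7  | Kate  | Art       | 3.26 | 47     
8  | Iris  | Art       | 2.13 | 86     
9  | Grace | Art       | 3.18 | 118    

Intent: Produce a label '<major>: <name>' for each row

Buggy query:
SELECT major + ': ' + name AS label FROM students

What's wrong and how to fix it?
Bug: SQLite uses || for string concatenation; + coerces text to numbers (yielding 0)

Fix: Use the || operator for string concatenation

Corrected query:
SELECT major || ': ' || name AS label FROM students

Result:
label           
----------------
Economics: Iris 
Art: Dave       
Art: Jack       
Economics: Grace
Art: Alice      
Art: Kate       
Art: Kate       
Art: Iris       
Art: Grace      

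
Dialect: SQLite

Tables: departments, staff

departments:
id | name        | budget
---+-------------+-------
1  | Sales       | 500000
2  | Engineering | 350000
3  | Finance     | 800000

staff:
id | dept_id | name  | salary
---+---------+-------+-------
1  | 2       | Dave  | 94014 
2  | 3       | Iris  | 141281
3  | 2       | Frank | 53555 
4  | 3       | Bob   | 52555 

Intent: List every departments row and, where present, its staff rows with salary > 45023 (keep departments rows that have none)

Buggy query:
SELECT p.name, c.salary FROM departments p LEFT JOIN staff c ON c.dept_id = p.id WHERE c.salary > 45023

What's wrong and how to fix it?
Bug: Filtering c.salary in WHERE discards the NULL rows produced by LEFT JOIN, turning it into an inner join

Fix: Put 'c.salary > 45023' in the JOIN's ON clause instead of WHERE

Corrected query:
SELECT p.name, c.salary FROM departments p LEFT JOIN staff c ON c.dept_id = p.id AND c.salary > 45023

Result:
name        | salary
------------+-------
Sales       | NULL  
Engineering | 53555 
Engineering | 94014 
Finance     | 52555 
Finance     | 141281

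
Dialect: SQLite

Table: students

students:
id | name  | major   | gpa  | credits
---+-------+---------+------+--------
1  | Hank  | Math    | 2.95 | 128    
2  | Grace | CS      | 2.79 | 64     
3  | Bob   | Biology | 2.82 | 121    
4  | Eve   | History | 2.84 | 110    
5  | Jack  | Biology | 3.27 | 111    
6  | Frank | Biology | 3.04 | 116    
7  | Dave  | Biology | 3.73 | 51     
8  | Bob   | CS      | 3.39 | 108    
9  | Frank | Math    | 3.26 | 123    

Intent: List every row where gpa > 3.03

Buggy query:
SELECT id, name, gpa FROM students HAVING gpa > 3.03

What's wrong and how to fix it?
Bug: This is a non-aggregate query (no GROUP BY, no aggregates), so in SQLite the HAVING clause is invalid here; a row-level condition belongs in WHERE

Fix: Replace HAVING with WHERE since the condition applies to individual rows

Corrected query:
SELECT id, name, gpa FROM students WHERE gpa > 3.03

Result:
id | name  | gpa 
---+-------+-----
5  | Jack  | 3.27
6  | Frank | 3.04
7  | Dave  | 3.73
8  | Bob   | 3.39
9  | Frank | 3.26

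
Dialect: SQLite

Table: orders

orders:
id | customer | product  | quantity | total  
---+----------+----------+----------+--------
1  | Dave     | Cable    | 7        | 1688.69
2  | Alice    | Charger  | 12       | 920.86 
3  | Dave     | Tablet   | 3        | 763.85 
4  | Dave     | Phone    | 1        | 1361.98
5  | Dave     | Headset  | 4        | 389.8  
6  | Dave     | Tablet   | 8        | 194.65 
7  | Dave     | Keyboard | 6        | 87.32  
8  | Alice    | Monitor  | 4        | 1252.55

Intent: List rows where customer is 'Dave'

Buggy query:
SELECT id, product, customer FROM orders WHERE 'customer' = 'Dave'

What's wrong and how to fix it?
Bug: 'customer' in single quotes is a string literal, not the column; the comparison is literal-vs-literal and never true

Fix: Reference the column as customer without single quotes

Corrected query:
SELECT id, product, customer FROM orders WHERE customer = 'Dave'

Result:
id | product  | customer
---+----------+---------
1  | Cable    | Dave    
3  | Tablet   | Dave    
4  | Phone    | Dave    
5  | Headset  | Dave    
6  | Tablet   | Dave    
7  | Keyboard | Dave    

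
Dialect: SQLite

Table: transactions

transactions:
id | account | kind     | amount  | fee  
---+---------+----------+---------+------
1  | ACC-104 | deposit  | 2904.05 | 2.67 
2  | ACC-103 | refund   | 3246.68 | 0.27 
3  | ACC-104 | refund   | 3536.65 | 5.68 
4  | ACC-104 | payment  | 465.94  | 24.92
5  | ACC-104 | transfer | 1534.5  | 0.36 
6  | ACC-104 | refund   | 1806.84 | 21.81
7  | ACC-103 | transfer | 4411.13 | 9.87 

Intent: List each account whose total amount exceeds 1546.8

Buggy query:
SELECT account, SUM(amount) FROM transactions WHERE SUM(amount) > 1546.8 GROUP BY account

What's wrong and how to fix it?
Bug: WHERE runs before GROUP BY, so aggregates aren't available there

Fix: Move the aggregate condition to a HAVING clause

Corrected query:
SELECT account, SUM(amount) FROM transactions GROUP BY account HAVING SUM(amount) > 1546.8

Result:
account | SUM(amount)
--------+------------
ACC-103 | 7657.81    
ACC-104 | 10247.98   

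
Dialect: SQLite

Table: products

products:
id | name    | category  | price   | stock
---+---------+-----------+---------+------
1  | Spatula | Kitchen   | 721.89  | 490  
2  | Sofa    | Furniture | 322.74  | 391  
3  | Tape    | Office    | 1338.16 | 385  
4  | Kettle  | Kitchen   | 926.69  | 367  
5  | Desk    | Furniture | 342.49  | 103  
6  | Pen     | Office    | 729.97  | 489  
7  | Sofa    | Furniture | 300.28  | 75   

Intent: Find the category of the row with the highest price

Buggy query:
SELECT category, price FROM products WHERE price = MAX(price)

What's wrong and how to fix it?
Bug: WHERE is evaluated per row; an aggregate over the whole table isn't defined there

Fix: Use a subquery: WHERE price = (SELECT MAX(price) FROM products)

Corrected query:
SELECT category, price FROM products WHERE price = (SELECT MAX(price) FROM products)

Result:
category | price  
---------+--------
Office   | 1338.16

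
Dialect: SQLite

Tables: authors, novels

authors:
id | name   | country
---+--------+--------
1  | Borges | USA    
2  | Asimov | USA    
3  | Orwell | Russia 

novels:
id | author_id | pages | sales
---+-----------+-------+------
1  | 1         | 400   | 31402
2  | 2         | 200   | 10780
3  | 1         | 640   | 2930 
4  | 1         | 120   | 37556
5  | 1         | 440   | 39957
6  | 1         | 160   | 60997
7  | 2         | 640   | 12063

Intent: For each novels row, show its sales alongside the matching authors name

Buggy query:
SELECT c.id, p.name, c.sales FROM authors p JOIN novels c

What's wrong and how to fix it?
Bug: Missing join condition: each novels row is matched to all authors rows instead of just its own

Fix: Add ON c.author_id = p.id to the JOIN

Corrected query:
SELECT c.id, p.name, c.sales FROM authors p JOIN novels c ON c.author_id = p.id

Result:
id | name   | sales
---+--------+------
1  | Borges | 31402
2  | Asimov | 10780
3  | Borges | 2930 
4  | Borges | 37556
5  | Borges | 39957
6  | Borges | 60997
7  | Asimov | 12063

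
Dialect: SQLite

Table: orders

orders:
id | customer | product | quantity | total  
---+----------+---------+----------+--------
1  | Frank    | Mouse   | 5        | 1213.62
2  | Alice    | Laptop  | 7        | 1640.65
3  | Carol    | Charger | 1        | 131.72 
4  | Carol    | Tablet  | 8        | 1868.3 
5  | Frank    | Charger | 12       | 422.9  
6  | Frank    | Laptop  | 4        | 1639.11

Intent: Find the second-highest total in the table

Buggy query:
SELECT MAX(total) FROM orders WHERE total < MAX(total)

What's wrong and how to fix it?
Bug: The inner MAX is an aggregate inside WHERE, which is not allowed

Fix: Put the inner MAX in a scalar subquery

Corrected query:
SELECT MAX(total) FROM orders WHERE total < (SELECT MAX(total) FROM orders)

Result:
MAX(total)
----------
1640.65   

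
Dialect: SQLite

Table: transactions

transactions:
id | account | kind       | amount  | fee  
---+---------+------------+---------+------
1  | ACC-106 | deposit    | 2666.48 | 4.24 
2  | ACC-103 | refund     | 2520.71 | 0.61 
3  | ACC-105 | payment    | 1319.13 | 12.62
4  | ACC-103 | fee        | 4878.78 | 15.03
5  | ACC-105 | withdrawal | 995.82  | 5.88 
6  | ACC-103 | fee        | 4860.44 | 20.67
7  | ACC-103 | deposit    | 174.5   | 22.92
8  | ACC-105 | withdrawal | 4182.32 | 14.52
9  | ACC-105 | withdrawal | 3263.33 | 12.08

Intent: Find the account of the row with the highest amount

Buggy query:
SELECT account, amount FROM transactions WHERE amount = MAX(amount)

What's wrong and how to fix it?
Bug: MAX(amount) is an aggregate and cannot be used directly in WHERE

Fix: Use a subquery: WHERE amount = (SELECT MAX(amount) FROM transactions)

Corrected query:
SELECT account, amount FROM transactions WHERE amount = (SELECT MAX(amount) FROM transactions)

Result:
account | amount 
--------+--------
ACC-103 | 4878.78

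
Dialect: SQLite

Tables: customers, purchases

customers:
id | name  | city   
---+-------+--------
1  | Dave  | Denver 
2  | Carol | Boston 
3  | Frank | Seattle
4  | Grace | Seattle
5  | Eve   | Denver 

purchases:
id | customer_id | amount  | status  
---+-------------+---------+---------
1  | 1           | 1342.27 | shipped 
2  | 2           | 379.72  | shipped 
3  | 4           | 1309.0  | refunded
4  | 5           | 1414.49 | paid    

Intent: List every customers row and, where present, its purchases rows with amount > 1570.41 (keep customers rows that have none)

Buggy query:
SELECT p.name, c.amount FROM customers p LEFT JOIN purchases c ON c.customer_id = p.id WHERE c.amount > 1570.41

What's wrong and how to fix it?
Bug: Filtering c.amount in WHERE discards the NULL rows produced by LEFT JOIN, turning it into an inner join

Fix: Move the right-table condition into the ON clause so unmatched parents are kept

Corrected query:
SELECT p.name, c.amount FROM customers p LEFT JOIN purchases c ON c.customer_id = p.id AND c.amount > 1570.41

Result:
name  | amount
------+-------
Dave  | NULL  
Carol | NULL  
Frank | NULL  
Grace | NULL  
Eve   | NULL  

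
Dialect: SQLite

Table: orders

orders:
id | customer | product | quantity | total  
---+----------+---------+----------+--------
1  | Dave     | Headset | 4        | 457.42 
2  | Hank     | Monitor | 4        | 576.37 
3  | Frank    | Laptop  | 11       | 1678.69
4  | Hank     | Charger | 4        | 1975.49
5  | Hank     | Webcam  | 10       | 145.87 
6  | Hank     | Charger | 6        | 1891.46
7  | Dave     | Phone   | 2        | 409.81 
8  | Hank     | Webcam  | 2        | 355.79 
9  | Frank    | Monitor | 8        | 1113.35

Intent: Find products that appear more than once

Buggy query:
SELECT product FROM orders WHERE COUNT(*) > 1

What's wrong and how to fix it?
Bug: WHERE can't reference COUNT(*); aggregates are computed after WHERE

Fix: Group first, then use HAVING for the count condition

Corrected query:
SELECT product FROM orders GROUP BY product HAVING COUNT(*) > 1

Result:
product
-------
Charger
Monitor
Webcam 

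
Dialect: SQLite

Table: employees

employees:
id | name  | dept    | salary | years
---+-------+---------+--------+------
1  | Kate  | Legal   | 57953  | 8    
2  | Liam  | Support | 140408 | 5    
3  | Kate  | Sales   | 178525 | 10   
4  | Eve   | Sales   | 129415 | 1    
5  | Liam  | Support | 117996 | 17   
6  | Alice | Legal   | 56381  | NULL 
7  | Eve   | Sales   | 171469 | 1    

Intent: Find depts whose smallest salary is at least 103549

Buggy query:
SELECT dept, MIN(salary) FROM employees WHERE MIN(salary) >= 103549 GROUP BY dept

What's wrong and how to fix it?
Bug: Aggregates like MIN are computed per group after WHERE runs

Fix: Use HAVING for the per-group MIN condition

Corrected query:
SELECT dept, MIN(salary) FROM employees GROUP BY dept HAVING MIN(salary) >= 103549

Result:
dept    | MIN(salary)
--------+------------
Sales   | 129415     
Support | 117996     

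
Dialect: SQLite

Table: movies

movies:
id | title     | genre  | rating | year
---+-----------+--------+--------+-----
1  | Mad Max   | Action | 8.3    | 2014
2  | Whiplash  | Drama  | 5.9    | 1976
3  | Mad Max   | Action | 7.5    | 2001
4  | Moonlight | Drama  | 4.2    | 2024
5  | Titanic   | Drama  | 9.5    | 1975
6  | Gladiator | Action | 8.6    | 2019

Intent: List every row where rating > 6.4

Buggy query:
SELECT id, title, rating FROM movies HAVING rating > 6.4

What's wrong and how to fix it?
Bug: HAVING filters the output of aggregation, but this query has no GROUP BY and no aggregate functions, so SQLite rejects it (HAVING clause on a non-aggregate query); the condition here is per row

Fix: Replace HAVING with WHERE since the condition applies to individual rows

Corrected query:
SELECT id, title, rating FROM movies WHERE rating > 6.4

Result:
id | title     | rating
---+-----------+-------
1  | Mad Max   | 8.3   
3  | Mad Max   | 7.5   
5  | Titanic   | 9.5   
6  | Gladiator | 8.6   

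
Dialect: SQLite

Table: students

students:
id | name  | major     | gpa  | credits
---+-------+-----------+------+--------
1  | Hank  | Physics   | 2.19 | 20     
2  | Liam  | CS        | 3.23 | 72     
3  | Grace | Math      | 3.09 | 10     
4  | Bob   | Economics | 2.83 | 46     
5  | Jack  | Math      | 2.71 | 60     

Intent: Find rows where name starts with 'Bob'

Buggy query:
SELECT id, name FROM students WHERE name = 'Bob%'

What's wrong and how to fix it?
Bug: Wildcards only work with LIKE; '=' treats '%' as a literal character

Fix: Use LIKE for wildcard pattern matching

Corrected query:
SELECT id, name FROM students WHERE name LIKE 'Bob%'

Result:
id | name
---+-----
4  | Bob 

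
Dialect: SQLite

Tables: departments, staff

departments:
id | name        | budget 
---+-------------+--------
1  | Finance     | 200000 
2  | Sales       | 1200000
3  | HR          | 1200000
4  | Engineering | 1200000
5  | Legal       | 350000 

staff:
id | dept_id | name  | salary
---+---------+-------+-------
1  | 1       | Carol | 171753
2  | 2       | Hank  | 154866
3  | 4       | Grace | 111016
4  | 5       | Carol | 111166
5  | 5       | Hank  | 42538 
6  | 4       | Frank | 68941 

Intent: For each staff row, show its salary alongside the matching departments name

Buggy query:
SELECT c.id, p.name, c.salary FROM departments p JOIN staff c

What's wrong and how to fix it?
Bug: JOIN with no ON clause produces a cartesian product; every staff row pairs with every departments row

Fix: Specify the join condition linking the foreign key to the parent id

Corrected query:
SELECT c.id, p.name, c.salary FROM departments p JOIN staff c ON c.dept_id = p.id

Result:
id | name        | salary
---+-------------+-------
1  | Finance     | 171753
2  | Sales       | 154866
3  | Engineering | 111016
4  | Legal       | 111166
5  | Legal       | 42538 
6  | Engineering | 68941 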